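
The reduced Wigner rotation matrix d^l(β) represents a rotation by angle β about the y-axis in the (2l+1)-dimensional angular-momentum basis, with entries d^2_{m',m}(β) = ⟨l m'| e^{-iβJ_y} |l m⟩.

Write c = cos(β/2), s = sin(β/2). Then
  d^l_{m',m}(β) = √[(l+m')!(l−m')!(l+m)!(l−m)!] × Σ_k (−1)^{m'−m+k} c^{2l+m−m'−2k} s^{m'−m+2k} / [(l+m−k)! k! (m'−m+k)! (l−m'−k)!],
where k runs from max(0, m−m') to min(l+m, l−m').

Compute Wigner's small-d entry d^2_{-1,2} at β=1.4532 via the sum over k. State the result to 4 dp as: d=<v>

d=0.4383

d^2_{-1,2}(β=1.4532) via Wigner's sum:
Half-angle: c=0.747437, s=0.664332. N=√(1·6·24·1)=12.000000
Admissible k: 3..3 (factorial args all ≥0)
  k=3: (−1)^0·12.0000/(6)·0.7474^1·0.6643^3 = +0.438289
d^2_{-1,2}(1.4532) = +0.438289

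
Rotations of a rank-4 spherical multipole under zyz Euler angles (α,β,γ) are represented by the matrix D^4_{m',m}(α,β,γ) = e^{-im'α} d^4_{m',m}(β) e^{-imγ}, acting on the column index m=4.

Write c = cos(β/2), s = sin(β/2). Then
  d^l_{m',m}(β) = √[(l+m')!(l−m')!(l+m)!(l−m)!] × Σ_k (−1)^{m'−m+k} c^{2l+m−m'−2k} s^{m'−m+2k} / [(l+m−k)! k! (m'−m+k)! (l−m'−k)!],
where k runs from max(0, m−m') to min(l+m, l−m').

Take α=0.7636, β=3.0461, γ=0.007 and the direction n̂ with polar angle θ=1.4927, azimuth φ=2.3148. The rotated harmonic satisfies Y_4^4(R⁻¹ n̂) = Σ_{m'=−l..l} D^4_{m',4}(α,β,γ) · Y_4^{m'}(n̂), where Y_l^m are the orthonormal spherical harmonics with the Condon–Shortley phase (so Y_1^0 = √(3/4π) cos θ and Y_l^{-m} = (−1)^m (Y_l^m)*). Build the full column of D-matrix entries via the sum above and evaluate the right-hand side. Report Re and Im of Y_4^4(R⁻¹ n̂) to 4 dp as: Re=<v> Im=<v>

Re=0.4361 Im=0.0349

Need the full column D^4_{m',4} for m'=−4..4 at α=0.7636, β=3.0461, γ=0.007.
cos(β/2)=0.047728, sin(β/2)=0.998860
d^4_{-4,4}: single k=8 term ⇒ +0.990919;  D = -0.984352+0.113894i
d^4_{-3,4}: single k=7 term ⇒ +0.133922;  D = -0.085453+0.103116i
d^4_{-2,4}: single k=6 term ⇒ +0.011972;  D = +0.000856+0.011941i
d^4_{-1,4}: single k=5 term ⇒ +0.000809;  D = +0.000600+0.000543i
d^4_{0,4}: single k=4 term ⇒ +0.000043;  D = +0.000043-0.000001i
d^4_{1,4}: single k=3 term ⇒ +0.000002;  D = +0.000001-0.000001i
d^4_{2,4}: single k=2 term ⇒ +0.000000;  D = +0.000000-0.000000i
d^4_{3,4}: single k=1 term ⇒ +0.000000;  D = -0.000000-0.000000i
d^4_{4,4}: single k=0 term ⇒ +0.000000;  D = -0.000000-0.000000i
Y_4^{m'}(θ=1.4927,φ=2.3148) and Σ D·Y over m':
  (-0.9844+0.1139i)·(-0.4312-0.0721i)  (-0.0855+0.1031i)·(+0.0764-0.0594i)  (+0.0009+0.0119i)·(+0.0263-0.3172i)  (+0.0006+0.0005i)·(+0.0737+0.0801i)  (+0.0000-0.0000i)·(+0.2982+0.0000i)  (+0.0000-0.0000i)·(-0.0737+0.0801i)  (+0.0000-0.0000i)·(+0.0263+0.3172i)  (-0.0000-0.0000i)·(-0.0764-0.0594i)  (-0.0000-0.0000i)·(-0.4312+0.0721i)
Y_4^4(R⁻¹ n̂) = +0.436068+0.034900i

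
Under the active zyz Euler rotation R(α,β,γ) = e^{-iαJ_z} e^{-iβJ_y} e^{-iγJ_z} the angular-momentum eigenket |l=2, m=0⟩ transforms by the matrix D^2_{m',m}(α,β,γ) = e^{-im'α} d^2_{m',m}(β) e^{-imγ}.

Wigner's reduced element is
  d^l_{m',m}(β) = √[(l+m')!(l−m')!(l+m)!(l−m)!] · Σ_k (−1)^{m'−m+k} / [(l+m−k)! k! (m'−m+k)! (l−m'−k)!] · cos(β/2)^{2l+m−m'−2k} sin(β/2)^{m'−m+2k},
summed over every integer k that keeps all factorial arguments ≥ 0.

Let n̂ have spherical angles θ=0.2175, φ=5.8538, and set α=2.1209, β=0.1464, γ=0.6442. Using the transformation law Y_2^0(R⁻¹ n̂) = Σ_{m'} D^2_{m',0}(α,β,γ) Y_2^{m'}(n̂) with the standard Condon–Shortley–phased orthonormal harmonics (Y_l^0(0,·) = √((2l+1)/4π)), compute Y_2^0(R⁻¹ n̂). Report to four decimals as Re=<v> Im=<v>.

Need the full column D^2_{m',0} for m'=−2..2 at α=2.1209, β=0.1464, γ=0.6442.
cos(β/2)=0.997322, sin(β/2)=0.073135
d^2_{-2,0}: single k=2 term ⇒ +0.013031;  D = -0.005909-0.011615i
d^2_{-1,0}: k∈[1..2] ⇒ +0.177707 -0.000956 = +0.176752;  D = -0.092401+0.150676i
d^2_{0,0}: k∈[0..2] ⇒ +0.989331 -0.021280 +0.000029 = +0.968080;  D = +0.968080+0.000000i
d^2_{1,0}: k∈[0..1] ⇒ -0.177707 +0.000956 = -0.176752;  D = +0.092401+0.150676i
d^2_{2,0}: single k=0 term ⇒ +0.013031;  D = -0.005909+0.011615i
Y_2^{m'}(θ=0.2175,φ=5.8538) and Σ D·Y over m':
  (-0.0059-0.0116i)·(+0.0118+0.0136i)  (-0.0924+0.1507i)·(+0.1480+0.0678i)  (+0.9681+0.0000i)·(+0.5867+0.0000i)  (+0.0924+0.1507i)·(-0.1480+0.0678i)  (-0.0059+0.0116i)·(+0.0118-0.0136i)
Y_2^0(R⁻¹ n̂) = +0.520400-0.000000i

Re=0.5204 Im=0.0000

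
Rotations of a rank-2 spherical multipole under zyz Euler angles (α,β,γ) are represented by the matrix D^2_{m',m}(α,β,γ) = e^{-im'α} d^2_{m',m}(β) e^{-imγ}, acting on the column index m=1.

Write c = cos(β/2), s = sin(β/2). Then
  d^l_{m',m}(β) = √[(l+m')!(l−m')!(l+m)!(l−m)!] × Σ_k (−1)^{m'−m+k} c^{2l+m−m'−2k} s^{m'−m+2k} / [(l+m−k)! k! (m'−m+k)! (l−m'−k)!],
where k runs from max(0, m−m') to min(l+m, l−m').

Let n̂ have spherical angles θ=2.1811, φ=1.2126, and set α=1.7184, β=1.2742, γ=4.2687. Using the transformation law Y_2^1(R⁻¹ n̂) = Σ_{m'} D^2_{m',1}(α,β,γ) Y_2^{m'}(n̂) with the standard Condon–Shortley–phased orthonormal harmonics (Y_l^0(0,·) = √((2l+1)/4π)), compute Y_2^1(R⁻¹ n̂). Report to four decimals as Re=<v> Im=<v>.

Need the full column D^2_{m',1} for m'=−2..2 at α=1.7184, β=1.2742, γ=4.2687.
cos(β/2)=0.803824, sin(β/2)=0.594867
d^2_{-2,1}: single k=3 term ⇒ +0.338416;  D = +0.227914-0.250161i
d^2_{-1,1}: k∈[2..3] ⇒ +0.685935 -0.125222 = +0.560714;  D = -0.465516-0.312561i
d^2_{0,1}: k∈[1..2] ⇒ +0.756796 -0.414473 = +0.342323;  D = -0.146950+0.309177i
d^2_{1,1}: k∈[0..1] ⇒ +0.417488 -0.685935 = -0.268447;  D = -0.256765-0.078327i
d^2_{2,1}: single k=0 term ⇒ -0.617921;  D = -0.091413+0.611122i
Y_2^{m'}(θ=2.1811,φ=1.2126) and Σ D·Y over m':
  (+0.2279-0.2502i)·(-0.1956-0.1703i)  (-0.4655-0.3126i)·(-0.1272+0.3398i)  (-0.1470+0.3092i)·(-0.0046+0.0000i)  (-0.2568-0.0783i)·(+0.1272+0.3398i)  (-0.0914+0.6111i)·(-0.1956+0.1703i)
Y_2^1(R⁻¹ n̂) = -0.013358-0.342071i

Re=-0.0134 Im=-0.3421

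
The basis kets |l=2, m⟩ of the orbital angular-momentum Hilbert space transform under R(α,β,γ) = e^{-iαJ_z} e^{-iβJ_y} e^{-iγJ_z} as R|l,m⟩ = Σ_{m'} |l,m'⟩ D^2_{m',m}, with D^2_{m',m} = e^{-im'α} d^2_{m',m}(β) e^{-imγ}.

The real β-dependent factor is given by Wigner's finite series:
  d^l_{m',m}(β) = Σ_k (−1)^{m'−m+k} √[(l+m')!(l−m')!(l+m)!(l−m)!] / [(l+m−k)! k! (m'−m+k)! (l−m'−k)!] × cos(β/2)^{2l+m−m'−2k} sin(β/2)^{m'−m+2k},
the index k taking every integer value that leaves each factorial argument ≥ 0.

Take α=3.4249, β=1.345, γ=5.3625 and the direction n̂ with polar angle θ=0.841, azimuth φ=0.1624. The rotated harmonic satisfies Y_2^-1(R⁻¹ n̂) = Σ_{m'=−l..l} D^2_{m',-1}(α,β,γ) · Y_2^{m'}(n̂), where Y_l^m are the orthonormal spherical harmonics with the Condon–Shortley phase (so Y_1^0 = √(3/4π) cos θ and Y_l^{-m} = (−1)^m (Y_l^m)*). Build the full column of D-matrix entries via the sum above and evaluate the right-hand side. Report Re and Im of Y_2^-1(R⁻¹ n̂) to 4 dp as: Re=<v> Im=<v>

Re=0.2496 Im=-0.2627

Need the full column D^2_{m',-1} for m'=−2..2 at α=3.4249, β=1.345, γ=5.3625.
cos(β/2)=0.782267, sin(β/2)=0.622944
d^2_{-2,-1}: single k=1 term ⇒ +0.596408;  D = +0.559412-0.206786i
d^2_{-1,-1}: k∈[0..1] ⇒ +0.374472 -0.712407 = -0.337935;  D = +0.271585-0.201102i
d^2_{0,-1}: k∈[0..1] ⇒ -0.730447 +0.463209 = -0.267239;  D = -0.161753+0.212726i
d^2_{1,-1}: k∈[0..1] ⇒ +0.712407 -0.150590 = +0.561818;  D = -0.201487+0.524445i
d^2_{2,-1}: single k=0 term ⇒ -0.378208;  D = -0.031542+0.376891i
Y_2^{m'}(θ=0.841,φ=0.1624) and Σ D·Y over m':
  (+0.5594-0.2068i)·(+0.2034-0.0685i)  (+0.2716-0.2011i)·(+0.3788-0.0621i)  (-0.1618+0.2127i)·(+0.1052+0.0000i)  (-0.2015+0.5244i)·(-0.3788-0.0621i)  (-0.0315+0.3769i)·(+0.2034+0.0685i)
Y_2^-1(R⁻¹ n̂) = +0.249648-0.262711i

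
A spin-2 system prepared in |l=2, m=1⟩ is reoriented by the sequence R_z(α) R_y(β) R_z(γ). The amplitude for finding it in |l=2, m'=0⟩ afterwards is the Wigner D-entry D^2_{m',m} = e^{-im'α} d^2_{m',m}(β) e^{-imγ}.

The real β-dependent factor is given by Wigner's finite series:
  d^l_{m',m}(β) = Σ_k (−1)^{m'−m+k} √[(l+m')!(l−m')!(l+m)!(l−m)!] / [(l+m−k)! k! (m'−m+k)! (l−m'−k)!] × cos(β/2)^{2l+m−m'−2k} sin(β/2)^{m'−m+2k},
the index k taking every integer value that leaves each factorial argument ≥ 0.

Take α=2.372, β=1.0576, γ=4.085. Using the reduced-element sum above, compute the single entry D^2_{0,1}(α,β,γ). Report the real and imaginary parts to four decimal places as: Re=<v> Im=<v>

D^2_{0,1}(2.372,1.0576,4.085) = e^{-i·0·2.372}·d^2_{0,1}(1.0576)·e^{-i·1·4.085}. Compute d first:
Half-angle: c=0.863413, s=0.504498. N=√(2·2·6·1)=4.898979
The bounds max(0,m−m')=1 and min(l+m,l−m')=2 give 2 terms
  k=1: (−1)^0·4.8990/(2)·0.8634^3·0.5045^1 = +0.795409
  k=2: (−1)^1·4.8990/(2)·0.8634^1·0.5045^3 = -0.271564
d^2_{0,1}(1.0576) = +0.795409 -0.271564 = +0.523846
D = (+1.000000+0.000000i)·(+0.523846)·(-0.587033+0.809563i) = -0.307515+0.424086i

Re=-0.3075 Im=0.4241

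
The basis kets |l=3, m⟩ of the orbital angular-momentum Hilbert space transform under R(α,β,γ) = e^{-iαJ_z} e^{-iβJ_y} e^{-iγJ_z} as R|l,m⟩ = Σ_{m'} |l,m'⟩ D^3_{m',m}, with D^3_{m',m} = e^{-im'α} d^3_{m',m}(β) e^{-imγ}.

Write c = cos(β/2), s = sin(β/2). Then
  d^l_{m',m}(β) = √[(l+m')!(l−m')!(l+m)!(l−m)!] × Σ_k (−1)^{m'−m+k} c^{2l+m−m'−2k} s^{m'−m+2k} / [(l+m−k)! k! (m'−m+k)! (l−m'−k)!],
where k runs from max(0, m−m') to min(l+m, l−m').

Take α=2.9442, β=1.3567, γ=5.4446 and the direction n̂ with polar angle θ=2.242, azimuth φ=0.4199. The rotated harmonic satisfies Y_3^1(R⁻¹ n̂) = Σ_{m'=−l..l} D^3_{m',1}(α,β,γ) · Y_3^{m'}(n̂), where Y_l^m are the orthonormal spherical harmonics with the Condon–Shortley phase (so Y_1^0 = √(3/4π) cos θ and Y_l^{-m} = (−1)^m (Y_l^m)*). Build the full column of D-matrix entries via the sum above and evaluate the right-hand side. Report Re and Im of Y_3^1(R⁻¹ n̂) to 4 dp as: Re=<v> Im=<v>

Re=-0.3920 Im=-0.0289

Need the full column D^3_{m',1} for m'=−3..3 at α=2.9442, β=1.3567, γ=5.4446.
cos(β/2)=0.778609, sin(β/2)=0.627509
d^3_{-3,1}: single k=4 term ⇒ +0.364053;  D = -0.353057-0.088800i
d^3_{-2,1}: k∈[3..4] ⇒ +0.737647 -0.239563 = +0.498084;  D = +0.449833+0.213865i
d^3_{-1,1}: k∈[2..4] ⇒ +0.868299 -0.751985 +0.061055 = +0.177369;  D = -0.142140-0.106094i
d^3_{0,1}: k∈[1..3] ⇒ +0.622026 -1.212078 +0.262428 = -0.327624;  D = -0.219022-0.243654i
d^3_{1,1}: k∈[0..2] ⇒ +0.222801 -1.157732 +0.563989 = -0.370943;  D = +0.189064+0.319145i
d^3_{2,1}: k∈[0..1] ⇒ -0.567829 +0.737647 = +0.169818;  D = +0.056220+0.160242i
d^3_{3,1}: single k=0 term ⇒ +0.560485;  D = -0.078230-0.554998i
Y_3^{m'}(θ=2.242,φ=0.4199) and Σ D·Y over m':
  (-0.3531-0.0888i)·(+0.0613-0.1907i)  (+0.4498+0.2139i)·(-0.2602+0.2902i)  (-0.1421-0.1061i)·(+0.2158-0.0964i)  (-0.2190-0.2437i)·(+0.2474+0.0000i)  (+0.1891+0.3191i)·(-0.2158-0.0964i)  (+0.0562+0.1602i)·(-0.2602-0.2902i)  (-0.0782-0.5550i)·(-0.0613-0.1907i)
Y_3^1(R⁻¹ n̂) = -0.392025-0.028863i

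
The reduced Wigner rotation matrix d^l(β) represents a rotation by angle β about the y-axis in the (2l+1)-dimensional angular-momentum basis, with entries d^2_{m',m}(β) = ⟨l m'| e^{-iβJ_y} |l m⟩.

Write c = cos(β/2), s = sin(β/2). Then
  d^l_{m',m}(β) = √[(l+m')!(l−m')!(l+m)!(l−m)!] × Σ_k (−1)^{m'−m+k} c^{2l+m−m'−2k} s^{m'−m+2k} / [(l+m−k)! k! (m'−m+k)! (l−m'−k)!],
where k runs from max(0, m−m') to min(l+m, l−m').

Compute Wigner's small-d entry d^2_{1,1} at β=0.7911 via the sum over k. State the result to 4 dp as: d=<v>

d=0.3458

d^2_{1,1}(β=0.7911) via Wigner's sum:
Half-angle: c=0.922785, s=0.385316. N=√(6·1·6·1)=6.000000
The bounds max(0,m−m')=0 and min(l+m,l−m')=1 give 2 terms
  k=0: (−1)^0·6.0000/(6)·0.9228^4·0.3853^0 = +0.725106
  k=1: (−1)^1·6.0000/(2)·0.9228^2·0.3853^2 = -0.379276
d^2_{1,1}(0.7911) = +0.725106 -0.379276 = +0.345830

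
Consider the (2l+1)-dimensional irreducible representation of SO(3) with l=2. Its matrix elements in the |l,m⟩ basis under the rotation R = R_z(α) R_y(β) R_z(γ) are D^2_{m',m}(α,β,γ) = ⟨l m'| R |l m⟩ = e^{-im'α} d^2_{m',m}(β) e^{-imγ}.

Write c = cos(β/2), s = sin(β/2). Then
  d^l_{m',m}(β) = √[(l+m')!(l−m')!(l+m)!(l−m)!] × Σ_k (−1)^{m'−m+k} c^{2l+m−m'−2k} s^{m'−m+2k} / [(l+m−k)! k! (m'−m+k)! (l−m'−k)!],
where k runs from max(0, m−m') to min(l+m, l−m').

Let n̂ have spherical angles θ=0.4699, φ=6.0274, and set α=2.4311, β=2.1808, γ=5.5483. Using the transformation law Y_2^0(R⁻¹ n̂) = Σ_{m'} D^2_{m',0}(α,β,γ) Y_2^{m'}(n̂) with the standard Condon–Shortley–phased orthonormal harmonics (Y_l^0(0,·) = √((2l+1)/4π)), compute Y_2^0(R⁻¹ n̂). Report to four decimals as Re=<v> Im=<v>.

Need the full column D^2_{m',0} for m'=−2..2 at α=2.4311, β=2.1808, γ=5.5483.
cos(β/2)=0.462131, sin(β/2)=0.886812
d^2_{-2,0}: single k=2 term ⇒ +0.411404;  D = +0.061403-0.406796i
d^2_{-1,0}: k∈[1..2] ⇒ +0.214389 -0.789469 = -0.575080;  D = +0.435934-0.375071i
d^2_{0,0}: k∈[0..2] ⇒ +0.045610 -0.671819 +0.618480 = -0.007729;  D = -0.007729+0.000000i
d^2_{1,0}: k∈[0..1] ⇒ -0.214389 +0.789469 = +0.575080;  D = -0.435934-0.375071i
d^2_{2,0}: single k=0 term ⇒ +0.411404;  D = +0.061403+0.406796i
Y_2^{m'}(θ=0.4699,φ=6.0274) and Σ D·Y over m':
  (+0.0614-0.4068i)·(+0.0691+0.0388i)  (+0.4359-0.3751i)·(+0.3017+0.0789i)  (-0.0077+0.0000i)·(+0.4368+0.0000i)  (-0.4359-0.3751i)·(-0.3017+0.0789i)  (+0.0614+0.4068i)·(+0.0691-0.0388i)
Y_2^0(R⁻¹ n̂) = +0.358924-0.000000i

Re=0.3589 Im=0.0000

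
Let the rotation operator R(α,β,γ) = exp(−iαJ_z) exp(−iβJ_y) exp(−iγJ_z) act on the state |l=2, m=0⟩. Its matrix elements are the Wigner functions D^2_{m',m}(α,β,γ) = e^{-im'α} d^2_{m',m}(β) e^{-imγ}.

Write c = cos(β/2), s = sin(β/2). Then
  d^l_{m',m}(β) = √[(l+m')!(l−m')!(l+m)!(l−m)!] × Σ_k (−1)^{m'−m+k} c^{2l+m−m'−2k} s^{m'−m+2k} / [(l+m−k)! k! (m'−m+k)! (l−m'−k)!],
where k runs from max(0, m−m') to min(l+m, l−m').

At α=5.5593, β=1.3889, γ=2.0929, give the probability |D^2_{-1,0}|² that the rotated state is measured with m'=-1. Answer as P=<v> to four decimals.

P=0.0475

First d^2_{-1,0}(β=1.3889), then the phase factors e^{-i(-1)α} and e^{-i(0)γ}:
c=cos(1.3889/2)=0.768406, s=sin(1.3889/2)=0.639963; N=√[1·6·2·2]=4.898979
The bounds max(0,m−m')=1 and min(l+m,l−m')=2 give 2 terms
  k=1: (−1)^0·4.8990/(2)·0.7684^3·0.6400^1 = +0.711217
  k=2: (−1)^1·4.8990/(2)·0.7684^1·0.6400^3 = -0.493322
d^2_{-1,0}(1.3889) = +0.711217 -0.493322 = +0.217895
|D^2_{-1,0}|² = |d^2_{-1,0}(β)|² = (+0.217895)² = 0.047478 (the z-rotation phases have unit modulus)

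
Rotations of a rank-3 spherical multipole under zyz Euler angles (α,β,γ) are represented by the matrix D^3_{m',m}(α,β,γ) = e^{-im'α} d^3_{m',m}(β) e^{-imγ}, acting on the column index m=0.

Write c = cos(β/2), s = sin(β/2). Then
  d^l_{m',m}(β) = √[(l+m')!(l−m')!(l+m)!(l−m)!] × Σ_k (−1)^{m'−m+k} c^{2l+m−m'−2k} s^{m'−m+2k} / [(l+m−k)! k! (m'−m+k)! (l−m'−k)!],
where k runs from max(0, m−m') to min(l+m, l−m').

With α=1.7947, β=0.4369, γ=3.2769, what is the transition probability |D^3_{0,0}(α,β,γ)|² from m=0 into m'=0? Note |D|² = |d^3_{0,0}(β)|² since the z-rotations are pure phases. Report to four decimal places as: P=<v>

P=0.2505

First d^3_{0,0}(β=0.4369), then the phase factors e^{-i(0)α} and e^{-i(0)γ}:
Half-angle: c=0.976235, s=0.216717. N=√(6·6·6·6)=36.000000
Admissible k: 0..3 (factorial args all ≥0)
  k=0: (−1)^0·36.0000/(36)·0.9762^6·0.2167^0 = +0.865615
  k=1: (−1)^1·36.0000/(4)·0.9762^4·0.2167^2 = -0.383923
  k=2: (−1)^2·36.0000/(4)·0.9762^2·0.2167^4 = +0.018920
  k=3: (−1)^3·36.0000/(36)·0.9762^0·0.2167^6 = -0.000104
d^3_{0,0}(0.4369) = +0.865615 -0.383923 +0.018920 -0.000104 = +0.500509
|D^3_{0,0}|² = |d^3_{0,0}(β)|² = (+0.500509)² = 0.250509 (the z-rotation phases have unit modulus)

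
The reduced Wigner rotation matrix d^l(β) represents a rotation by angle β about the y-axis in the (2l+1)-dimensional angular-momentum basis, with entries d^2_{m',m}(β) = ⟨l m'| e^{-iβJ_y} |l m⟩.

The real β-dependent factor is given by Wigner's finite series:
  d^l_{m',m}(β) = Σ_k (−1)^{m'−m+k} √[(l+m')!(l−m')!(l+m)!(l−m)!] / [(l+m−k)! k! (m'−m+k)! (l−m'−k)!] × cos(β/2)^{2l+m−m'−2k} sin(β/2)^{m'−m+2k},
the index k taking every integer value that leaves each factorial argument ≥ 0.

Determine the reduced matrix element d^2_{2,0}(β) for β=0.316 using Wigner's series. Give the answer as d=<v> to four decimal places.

d^2_{2,0}(β=0.316) via Wigner's sum:
c=cos(0.316/2)=0.987544, s=sin(0.316/2)=0.157343; N=√[24·1·2·2]=9.797959
k∈{0} keeps every argument non-negative
  k=0: (−1)^2·9.7980/(4)·0.9875^2·0.1573^2 = +0.059141
d^2_{2,0}(0.316) = +0.059141

d=0.0591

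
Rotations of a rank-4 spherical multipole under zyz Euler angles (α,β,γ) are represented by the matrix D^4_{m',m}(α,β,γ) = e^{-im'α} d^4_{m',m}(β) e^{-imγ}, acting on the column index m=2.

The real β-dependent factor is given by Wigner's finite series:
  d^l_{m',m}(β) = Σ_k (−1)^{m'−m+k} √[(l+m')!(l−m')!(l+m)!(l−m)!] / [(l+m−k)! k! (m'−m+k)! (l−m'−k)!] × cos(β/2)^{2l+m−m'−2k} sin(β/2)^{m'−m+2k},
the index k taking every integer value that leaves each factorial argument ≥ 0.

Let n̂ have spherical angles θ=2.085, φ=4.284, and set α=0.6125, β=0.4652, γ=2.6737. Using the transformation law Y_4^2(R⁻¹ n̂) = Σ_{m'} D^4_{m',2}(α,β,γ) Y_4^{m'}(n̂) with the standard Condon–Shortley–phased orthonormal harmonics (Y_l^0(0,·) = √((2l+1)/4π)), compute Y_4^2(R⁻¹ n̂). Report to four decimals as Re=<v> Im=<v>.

Re=-0.3382 Im=0.2619

Need the full column D^4_{m',2} for m'=−4..4 at α=0.6125, β=0.4652, γ=2.6737.
cos(β/2)=0.973070, sin(β/2)=0.230508
d^4_{-4,2}: single k=6 term ⇒ +0.000752;  D = -0.000729-0.000182i
d^4_{-3,2}: k∈[5..6] ⇒ +0.006731 -0.000126 = +0.006605;  D = -0.006162+0.002378i
d^4_{-2,2}: k∈[4..6] ⇒ +0.037968 -0.001704 +0.000008 = +0.036271;  D = -0.020180+0.030139i
d^4_{-1,2}: k∈[3..5] ⇒ +0.151111 -0.012720 +0.000143 = +0.138534;  D = +0.003118+0.138499i
d^4_{0,2}: k∈[2..4] ⇒ +0.427917 -0.064034 +0.001348 = +0.365230;  D = +0.216650+0.294034i
d^4_{1,2}: k∈[1..3] ⇒ +0.807853 -0.226666 +0.008480 = +0.589667;  D = +0.559120+0.187327i
d^4_{2,2}: k∈[0..2] ⇒ +0.803811 -0.541277 +0.037968 = +0.300501;  D = +0.288021-0.085703i
d^4_{3,2}: k∈[0..1] ⇒ -0.712460 +0.119941 = -0.592519;  D = -0.367519+0.464767i
d^4_{4,2}: single k=0 term ⇒ +0.238681;  D = +0.013498-0.238299i
Y_4^{m'}(θ=2.085,φ=4.284) and Σ D·Y over m':
  (-0.0007-0.0002i)·(-0.0362+0.2517i)  (-0.0062+0.0024i)·(-0.3899+0.1145i)  (-0.0202+0.0301i)·(-0.1152-0.1329i)  (+0.0031+0.1385i)·(-0.1100+0.2408i)  (+0.2166+0.2940i)·(-0.2337+0.0000i)  (+0.5591+0.1873i)·(+0.1100+0.2408i)  (+0.2880-0.0857i)·(-0.1152+0.1329i)  (-0.3675+0.4648i)·(+0.3899+0.1145i)  (+0.0135-0.2383i)·(-0.0362-0.2517i)
Y_4^2(R⁻¹ n̂) = -0.338171+0.261939i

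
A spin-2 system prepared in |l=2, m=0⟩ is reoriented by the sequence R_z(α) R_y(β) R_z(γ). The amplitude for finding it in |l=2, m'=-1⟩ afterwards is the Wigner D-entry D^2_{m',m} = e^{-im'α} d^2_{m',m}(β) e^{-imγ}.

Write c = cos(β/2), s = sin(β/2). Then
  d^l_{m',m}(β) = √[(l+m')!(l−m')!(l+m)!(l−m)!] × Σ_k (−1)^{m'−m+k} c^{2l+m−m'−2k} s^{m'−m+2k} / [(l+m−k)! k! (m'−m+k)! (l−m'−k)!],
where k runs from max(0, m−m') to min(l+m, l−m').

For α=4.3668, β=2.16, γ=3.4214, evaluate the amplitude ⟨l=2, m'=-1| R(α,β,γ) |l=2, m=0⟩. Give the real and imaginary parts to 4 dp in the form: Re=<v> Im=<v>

Re=0.1917 Im=0.5324

Split into d^2_{-1,0}(β=2.16) × two z-phases.
c=cos(2.16/2)=0.471328, s=sin(2.16/2)=0.881958; N=√[1·6·2·2]=4.898979
The bounds max(0,m−m')=1 and min(l+m,l−m')=2 give 2 terms
  k=1: (−1)^0·4.8990/(2)·0.4713^3·0.8820^1 = +0.226201
  k=2: (−1)^1·4.8990/(2)·0.4713^1·0.8820^3 = -0.792032
d^2_{-1,0}(2.16) = +0.226201 -0.792032 = -0.565831
D = (-0.338751-0.940876i)·(-0.565831)·(+1.000000+0.000000i) = +0.191676+0.532377i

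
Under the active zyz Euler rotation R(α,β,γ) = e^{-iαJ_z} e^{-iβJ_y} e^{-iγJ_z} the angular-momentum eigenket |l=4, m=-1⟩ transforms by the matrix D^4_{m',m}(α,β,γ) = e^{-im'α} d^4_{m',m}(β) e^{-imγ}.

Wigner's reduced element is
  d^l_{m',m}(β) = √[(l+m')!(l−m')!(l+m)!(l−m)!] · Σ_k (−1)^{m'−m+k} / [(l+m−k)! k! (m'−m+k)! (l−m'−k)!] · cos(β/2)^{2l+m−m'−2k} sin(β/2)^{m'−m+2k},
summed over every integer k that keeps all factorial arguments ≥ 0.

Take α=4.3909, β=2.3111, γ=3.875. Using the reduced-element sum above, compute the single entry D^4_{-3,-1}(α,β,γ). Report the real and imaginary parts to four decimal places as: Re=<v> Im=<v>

Re=0.0497 Im=0.2112

Split into d^4_{-3,-1}(β=2.3111) × two z-phases.
c=cos(2.3111/2)=0.403415, s=sin(2.3111/2)=0.915017; N=√[1·5040·6·120]=1904.940944
The bounds max(0,m−m')=2 and min(l+m,l−m')=3 give 2 terms
  k=2: (−1)^0·1904.9409/(240)·0.4034^6·0.9150^2 = +0.028645
  k=3: (−1)^1·1904.9409/(144)·0.4034^4·0.9150^4 = -0.245610
d^4_{-3,-1}(2.3111) = +0.028645 -0.245610 = -0.216965
Phases: e^{-i·(-3)·4.3909}=+0.821745+0.569855i, e^{-i·(-1)·3.875}=-0.742898-0.669405i ⇒ D=+0.049687+0.211199i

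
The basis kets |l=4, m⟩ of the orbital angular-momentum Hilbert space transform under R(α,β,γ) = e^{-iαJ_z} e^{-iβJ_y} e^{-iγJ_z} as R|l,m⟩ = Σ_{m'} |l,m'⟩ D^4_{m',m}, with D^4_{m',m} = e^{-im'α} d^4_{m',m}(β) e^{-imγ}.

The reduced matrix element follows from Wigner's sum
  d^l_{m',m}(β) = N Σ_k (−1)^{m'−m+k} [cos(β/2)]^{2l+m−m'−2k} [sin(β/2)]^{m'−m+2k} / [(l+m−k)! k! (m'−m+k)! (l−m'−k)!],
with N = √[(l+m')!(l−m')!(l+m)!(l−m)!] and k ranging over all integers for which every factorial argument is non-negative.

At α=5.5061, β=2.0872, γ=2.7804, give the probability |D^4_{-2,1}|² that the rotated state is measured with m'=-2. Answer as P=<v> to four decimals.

Split into d^4_{-2,1}(β=2.0872) × two z-phases.
c=cos(2.0872/2)=0.503112, s=sin(2.0872/2)=0.864221; N=√[2·720·120·6]=1018.233765
Admissible k: 3..5 (factorial args all ≥0)
  k=3: (−1)^0·1018.2338/(72)·0.5031^5·0.8642^3 = +0.294249
  k=4: (−1)^1·1018.2338/(48)·0.5031^3·0.8642^5 = -1.302343
  k=5: (−1)^2·1018.2338/(240)·0.5031^1·0.8642^7 = +0.768555
d^4_{-2,1}(2.0872) = +0.294249 -1.302343 +0.768555 = -0.239539
|D^4_{-2,1}|² = |d^4_{-2,1}(β)|² = (-0.239539)² = 0.057379 (the z-rotation phases have unit modulus)

P=0.0574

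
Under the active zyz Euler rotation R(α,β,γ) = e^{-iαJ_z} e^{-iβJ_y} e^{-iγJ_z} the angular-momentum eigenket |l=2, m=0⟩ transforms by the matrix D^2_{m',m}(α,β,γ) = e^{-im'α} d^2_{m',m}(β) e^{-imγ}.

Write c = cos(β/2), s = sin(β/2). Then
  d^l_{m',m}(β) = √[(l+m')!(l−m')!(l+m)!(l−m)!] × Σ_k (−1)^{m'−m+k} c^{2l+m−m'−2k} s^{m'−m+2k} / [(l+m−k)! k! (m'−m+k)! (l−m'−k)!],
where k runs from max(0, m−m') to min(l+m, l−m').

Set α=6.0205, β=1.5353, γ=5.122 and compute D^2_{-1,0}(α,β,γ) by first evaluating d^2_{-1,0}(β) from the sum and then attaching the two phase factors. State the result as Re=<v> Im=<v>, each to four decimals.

Re=0.0419 Im=-0.0113

D^2_{-1,0}(6.0205,1.5353,5.122) = e^{-i·-1·6.0205}·d^2_{-1,0}(1.5353)·e^{-i·0·5.122}. Compute d first:
With c≡cos(β/2)=0.719545 and s≡sin(β/2)=0.694446, N=[1·6·2·2]^{1/2}=4.898979
Admissible k: 1..2 (factorial args all ≥0)
  k=1: (−1)^0·4.8990/(2)·0.7195^3·0.6944^1 = +0.633705
  k=2: (−1)^1·4.8990/(2)·0.7195^1·0.6944^3 = -0.590268
d^2_{-1,0}(1.5353) = +0.633705 -0.590268 = +0.043437
D = (+0.965696-0.259675i)·(+0.043437)·(+1.000000+0.000000i) = +0.041947-0.011280i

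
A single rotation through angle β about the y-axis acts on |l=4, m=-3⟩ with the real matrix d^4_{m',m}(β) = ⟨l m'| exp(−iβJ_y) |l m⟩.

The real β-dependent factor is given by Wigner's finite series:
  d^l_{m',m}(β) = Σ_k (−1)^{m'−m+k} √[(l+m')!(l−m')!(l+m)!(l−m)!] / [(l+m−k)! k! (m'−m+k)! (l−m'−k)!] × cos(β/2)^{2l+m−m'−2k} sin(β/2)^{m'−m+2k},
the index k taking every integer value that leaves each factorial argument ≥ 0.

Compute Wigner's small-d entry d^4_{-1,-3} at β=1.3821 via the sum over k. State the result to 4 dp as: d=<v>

d^4_{-1,-3}(β=1.3821) via Wigner's sum:
Half-angle: c=0.770577, s=0.637347. N=√(6·120·1·5040)=1904.940944
The bounds max(0,m−m')=0 and min(l+m,l−m')=1 give 2 terms
  k=0: (−1)^2·1904.9409/(240)·0.7706^6·0.6373^2 = +0.675023
  k=1: (−1)^3·1904.9409/(144)·0.7706^4·0.6373^4 = -0.769638
d^4_{-1,-3}(1.3821) = +0.675023 -0.769638 = -0.094615

d=-0.0946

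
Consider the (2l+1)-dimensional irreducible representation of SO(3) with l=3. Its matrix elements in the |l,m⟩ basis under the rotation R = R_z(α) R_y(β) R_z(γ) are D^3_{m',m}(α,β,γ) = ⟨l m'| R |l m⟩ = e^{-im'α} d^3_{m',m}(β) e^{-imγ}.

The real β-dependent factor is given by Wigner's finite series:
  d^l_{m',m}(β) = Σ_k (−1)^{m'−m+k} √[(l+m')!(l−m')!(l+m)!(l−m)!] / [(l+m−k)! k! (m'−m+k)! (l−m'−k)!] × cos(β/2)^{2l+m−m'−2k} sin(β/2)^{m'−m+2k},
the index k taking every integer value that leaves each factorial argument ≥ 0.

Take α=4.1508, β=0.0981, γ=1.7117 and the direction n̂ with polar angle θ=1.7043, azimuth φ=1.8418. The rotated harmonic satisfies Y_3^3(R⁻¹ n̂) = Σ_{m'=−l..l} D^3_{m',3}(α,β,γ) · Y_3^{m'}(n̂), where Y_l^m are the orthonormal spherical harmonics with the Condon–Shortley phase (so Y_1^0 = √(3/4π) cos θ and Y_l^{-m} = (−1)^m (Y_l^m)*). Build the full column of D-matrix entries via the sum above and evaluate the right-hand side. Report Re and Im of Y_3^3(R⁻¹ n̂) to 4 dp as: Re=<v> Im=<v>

Need the full column D^3_{m',3} for m'=−3..3 at α=4.1508, β=0.0981, γ=1.7117.
cos(β/2)=0.998797, sin(β/2)=0.049030
d^3_{-3,3}: single k=6 term ⇒ +0.000000;  D = +0.000000+0.000000i
d^3_{-2,3}: single k=5 term ⇒ +0.000001;  D = -0.000001-0.000000i
d^3_{-1,3}: single k=4 term ⇒ +0.000022;  D = +0.000012-0.000019i
d^3_{0,3}: single k=3 term ⇒ +0.000525;  D = +0.000215+0.000479i
d^3_{1,3}: single k=2 term ⇒ +0.009266;  D = -0.009177-0.001283i
d^3_{2,3}: single k=1 term ⇒ +0.119379;  D = +0.076949-0.091270i
d^3_{3,3}: single k=0 term ⇒ +0.992805;  D = +0.301673+0.945863i
Y_3^{m'}(θ=1.7043,φ=1.8418) and Σ D·Y over m':
  (+0.0000+0.0000i)·(+0.2950+0.2792i)  (-0.0000-0.0000i)·(+0.1145-0.0689i)  (+0.0000-0.0000i)·(+0.0781+0.2813i)  (+0.0002+0.0005i)·(+0.1446+0.0000i)  (-0.0092-0.0013i)·(-0.0781+0.2813i)  (+0.0769-0.0913i)·(+0.1145+0.0689i)  (+0.3017+0.9459i)·(-0.2950+0.2792i)
Y_3^3(R⁻¹ n̂) = -0.336852-0.202397i

Re=-0.3369 Im=-0.2024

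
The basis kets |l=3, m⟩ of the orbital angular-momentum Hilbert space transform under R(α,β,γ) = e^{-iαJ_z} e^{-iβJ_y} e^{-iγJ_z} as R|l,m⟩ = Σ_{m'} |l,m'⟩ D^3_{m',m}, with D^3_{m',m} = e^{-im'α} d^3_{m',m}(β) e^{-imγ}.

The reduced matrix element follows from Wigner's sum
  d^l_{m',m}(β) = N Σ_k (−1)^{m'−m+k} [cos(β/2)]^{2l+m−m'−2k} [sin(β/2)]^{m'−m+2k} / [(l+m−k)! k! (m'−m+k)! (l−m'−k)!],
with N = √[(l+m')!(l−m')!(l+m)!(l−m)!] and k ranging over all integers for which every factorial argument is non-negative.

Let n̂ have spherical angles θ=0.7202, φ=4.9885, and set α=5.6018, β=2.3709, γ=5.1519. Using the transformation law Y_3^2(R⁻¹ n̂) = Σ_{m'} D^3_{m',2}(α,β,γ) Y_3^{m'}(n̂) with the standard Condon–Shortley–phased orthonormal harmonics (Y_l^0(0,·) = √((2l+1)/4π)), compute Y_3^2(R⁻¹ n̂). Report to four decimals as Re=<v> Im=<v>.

Need the full column D^3_{m',2} for m'=−3..3 at α=5.6018, β=2.3709, γ=5.1519.
cos(β/2)=0.375880, sin(β/2)=0.926668
d^3_{-3,2}: single k=5 term ⇒ +0.629139;  D = +0.614192+0.136323i
d^3_{-2,2}: k∈[4..5] ⇒ +0.520914 -0.633207 = -0.112293;  D = -0.069820-0.087948i
d^3_{-1,2}: k∈[3..4] ⇒ +0.267270 -0.812215 = -0.544944;  D = +0.005661-0.544915i
d^3_{0,2}: k∈[2..3] ⇒ +0.093887 -0.570633 = -0.476745;  D = +0.304118-0.367149i
d^3_{1,2}: k∈[1..2] ⇒ +0.021987 -0.267270 = -0.245283;  D = +0.240508-0.048162i
d^3_{2,2}: k∈[0..1] ⇒ +0.002820 -0.085707 = -0.082887;  D = +0.073376+0.038551i
d^3_{3,2}: single k=0 term ⇒ -0.017031;  D = +0.006721+0.015649i
Y_3^{m'}(θ=0.7202,φ=4.9885) and Σ D·Y over m':
  (+0.6142+0.1363i)·(-0.0882-0.0809i)  (-0.0698-0.0879i)·(-0.2845+0.1753i)  (+0.0057-0.5449i)·(+0.1061+0.3743i)  (+0.3041-0.3671i)·(-0.0491+0.0000i)  (+0.2405-0.0482i)·(-0.1061+0.3743i)  (+0.0734+0.0386i)·(-0.2845-0.1753i)  (+0.0067+0.0156i)·(+0.0882-0.0809i)
Y_3^2(R⁻¹ n̂) = +0.162033-0.014469i

Re=0.1620 Im=-0.0145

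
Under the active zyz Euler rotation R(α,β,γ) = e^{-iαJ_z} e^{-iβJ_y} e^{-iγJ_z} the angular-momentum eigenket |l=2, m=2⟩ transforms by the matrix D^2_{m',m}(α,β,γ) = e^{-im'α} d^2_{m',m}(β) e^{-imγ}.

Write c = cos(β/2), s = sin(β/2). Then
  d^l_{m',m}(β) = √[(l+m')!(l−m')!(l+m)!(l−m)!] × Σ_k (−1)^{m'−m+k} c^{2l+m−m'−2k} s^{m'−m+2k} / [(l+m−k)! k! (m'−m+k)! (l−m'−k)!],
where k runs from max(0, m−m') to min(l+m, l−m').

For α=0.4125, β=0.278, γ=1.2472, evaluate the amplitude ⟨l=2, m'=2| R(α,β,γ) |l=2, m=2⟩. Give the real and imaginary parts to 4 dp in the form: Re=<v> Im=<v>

Re=-0.9468 Im=0.1701

D^2_{2,2}(0.4125,0.278,1.2472) = e^{-i·2·0.4125}·d^2_{2,2}(0.278)·e^{-i·2·1.2472}. Compute d first:
c=cos(0.278/2)=0.990355, s=sin(0.278/2)=0.138553; N=√[24·1·24·1]=24.000000
k∈{0} keeps every argument non-negative
  k=0: (−1)^0·24.0000/(24)·0.9904^4·0.1386^0 = +0.961975
d^2_{2,2}(0.278) = +0.961975
Phases: e^{-i·(2)·0.4125}=+0.678557-0.734548i, e^{-i·(2)·1.2472}=-0.797780-0.602949i ⇒ D=-0.946808+0.170146i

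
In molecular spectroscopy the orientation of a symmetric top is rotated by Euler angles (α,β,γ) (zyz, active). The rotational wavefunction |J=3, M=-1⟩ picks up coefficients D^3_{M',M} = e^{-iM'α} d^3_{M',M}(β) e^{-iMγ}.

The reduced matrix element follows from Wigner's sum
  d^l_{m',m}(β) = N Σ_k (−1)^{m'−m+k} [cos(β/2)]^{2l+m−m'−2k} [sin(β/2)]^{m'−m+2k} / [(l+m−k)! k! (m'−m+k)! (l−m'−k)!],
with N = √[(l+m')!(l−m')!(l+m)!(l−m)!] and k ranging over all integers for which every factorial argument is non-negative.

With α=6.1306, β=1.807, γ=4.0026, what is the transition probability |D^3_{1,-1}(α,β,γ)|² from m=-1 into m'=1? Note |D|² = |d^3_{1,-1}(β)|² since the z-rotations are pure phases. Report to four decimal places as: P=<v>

Split into d^3_{1,-1}(β=1.807) × two z-phases.
c=cos(1.807/2)=0.618865, s=sin(1.807/2)=0.785498; N=√[24·2·2·24]=48.000000
The bounds max(0,m−m')=0 and min(l+m,l−m')=2 give 3 terms
  k=0: (−1)^2·48.0000/(8)·0.6189^4·0.7855^2 = +0.543030
  k=1: (−1)^3·48.0000/(6)·0.6189^2·0.7855^4 = -1.166436
  k=2: (−1)^4·48.0000/(48)·0.6189^0·0.7855^6 = +0.234893
d^3_{1,-1}(1.807) = +0.543030 -1.166436 +0.234893 = -0.388514
|D^3_{1,-1}|² = |d^3_{1,-1}(β)|² = (-0.388514)² = 0.150943 (the z-rotation phases have unit modulus)

P=0.1509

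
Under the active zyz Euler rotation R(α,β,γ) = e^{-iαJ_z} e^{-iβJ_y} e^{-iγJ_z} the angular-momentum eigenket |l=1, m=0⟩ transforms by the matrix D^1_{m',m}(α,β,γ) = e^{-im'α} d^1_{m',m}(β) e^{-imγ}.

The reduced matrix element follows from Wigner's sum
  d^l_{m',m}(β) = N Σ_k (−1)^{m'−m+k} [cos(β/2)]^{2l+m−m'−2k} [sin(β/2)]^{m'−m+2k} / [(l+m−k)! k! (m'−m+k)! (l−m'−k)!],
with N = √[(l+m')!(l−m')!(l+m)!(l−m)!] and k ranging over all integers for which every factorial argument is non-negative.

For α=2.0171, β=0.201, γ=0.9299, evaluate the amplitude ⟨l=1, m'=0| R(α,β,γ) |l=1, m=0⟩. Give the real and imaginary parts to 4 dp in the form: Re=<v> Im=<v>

Split into d^1_{0,0}(β=0.201) × two z-phases.
Half-angle: c=0.994954, s=0.100331. N=√(1·1·1·1)=1.000000
k: max(0,(0)−(0))=0 … min(1+(0),1−(0))=1
  k=0: (−1)^0·1.0000/(1)·0.9950^2·0.1003^0 = +0.989934
  k=1: (−1)^1·1.0000/(1)·0.9950^0·0.1003^2 = -0.010066
d^1_{0,0}(0.201) = +0.989934 -0.010066 = +0.979867
Attach z-rotation phases: D = e^{-i(0)(2.0171)}·(+0.979867)·e^{-i(0)(0.9299)} = +0.979867+0.000000i

Re=0.9799 Im=0.0000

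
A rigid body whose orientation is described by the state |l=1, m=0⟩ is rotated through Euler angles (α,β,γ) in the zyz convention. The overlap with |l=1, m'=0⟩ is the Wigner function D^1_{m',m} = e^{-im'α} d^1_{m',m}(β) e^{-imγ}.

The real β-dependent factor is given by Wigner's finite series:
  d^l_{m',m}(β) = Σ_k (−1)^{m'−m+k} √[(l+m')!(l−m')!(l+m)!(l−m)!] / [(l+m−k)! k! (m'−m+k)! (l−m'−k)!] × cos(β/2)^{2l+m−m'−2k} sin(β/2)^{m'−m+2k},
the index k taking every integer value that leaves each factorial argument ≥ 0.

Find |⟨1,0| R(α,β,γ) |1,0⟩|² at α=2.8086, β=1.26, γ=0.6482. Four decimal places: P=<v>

P=0.0935

Split into d^1_{0,0}(β=1.26) × two z-phases.
With c≡cos(β/2)=0.808028 and s≡sin(β/2)=0.589145, N=[1·1·1·1]^{1/2}=1.000000
Admissible k: 0..1 (factorial args all ≥0)
  k=0: (−1)^0·1.0000/(1)·0.8080^2·0.5891^0 = +0.652908
  k=1: (−1)^1·1.0000/(1)·0.8080^0·0.5891^2 = -0.347092
d^1_{0,0}(1.26) = +0.652908 -0.347092 = +0.305817
|D^1_{0,0}|² = |d^1_{0,0}(β)|² = (+0.305817)² = 0.093524 (the z-rotation phases have unit modulus)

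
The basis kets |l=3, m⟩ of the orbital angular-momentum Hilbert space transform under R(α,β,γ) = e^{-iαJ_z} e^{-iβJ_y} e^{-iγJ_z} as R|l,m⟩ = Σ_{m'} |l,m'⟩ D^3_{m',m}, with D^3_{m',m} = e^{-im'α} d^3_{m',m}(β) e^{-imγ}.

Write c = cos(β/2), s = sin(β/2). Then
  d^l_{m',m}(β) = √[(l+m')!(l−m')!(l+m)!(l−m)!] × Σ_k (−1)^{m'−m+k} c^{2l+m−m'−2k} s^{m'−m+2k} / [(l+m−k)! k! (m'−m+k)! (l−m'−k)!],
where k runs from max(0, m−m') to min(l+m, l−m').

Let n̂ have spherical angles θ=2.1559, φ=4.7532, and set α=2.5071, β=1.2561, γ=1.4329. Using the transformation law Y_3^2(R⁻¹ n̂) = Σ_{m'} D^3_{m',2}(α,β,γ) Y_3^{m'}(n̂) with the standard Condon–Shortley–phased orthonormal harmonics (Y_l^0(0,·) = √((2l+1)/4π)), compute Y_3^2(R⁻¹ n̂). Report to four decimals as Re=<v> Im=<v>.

Need the full column D^3_{m',2} for m'=−3..3 at α=2.5071, β=1.2561, γ=1.4329.
cos(β/2)=0.809175, sin(β/2)=0.587568
d^3_{-3,2}: single k=5 term ⇒ +0.138806;  D = -0.007892-0.138582i
d^3_{-2,2}: k∈[4..5] ⇒ +0.390200 -0.041148 = +0.349052;  D = -0.190589+0.292426i
d^3_{-1,2}: k∈[3..4] ⇒ +0.679722 -0.179198 = +0.500524;  D = +0.468668-0.175713i
d^3_{0,2}: k∈[2..3] ⇒ +0.810674 -0.427443 = +0.383231;  D = -0.368749-0.104358i
d^3_{1,2}: k∈[1..2] ⇒ +0.644570 -0.679722 = -0.035152;  D = -0.021567-0.027759i
d^3_{2,2}: k∈[0..1] ⇒ +0.280708 -0.740041 = -0.459333;  D = +0.011950+0.459178i
d^3_{3,2}: single k=0 term ⇒ -0.499282;  D = +0.285397-0.409671i
Y_3^{m'}(θ=2.1559,φ=4.7532) and Σ D·Y over m':
  (-0.0079-0.1386i)·(-0.0295-0.2399i)  (-0.1906+0.2924i)·(+0.3910-0.0320i)  (+0.4687-0.1757i)·(+0.0058+0.1414i)  (-0.3687-0.1044i)·(+0.3040+0.0000i)  (-0.0216-0.0278i)·(-0.0058+0.1414i)  (+0.0119+0.4592i)·(+0.3910+0.0320i)  (+0.2854-0.4097i)·(+0.0295-0.2399i)
Y_3^2(R⁻¹ n̂) = -0.278552+0.256367i

Re=-0.2786 Im=0.2564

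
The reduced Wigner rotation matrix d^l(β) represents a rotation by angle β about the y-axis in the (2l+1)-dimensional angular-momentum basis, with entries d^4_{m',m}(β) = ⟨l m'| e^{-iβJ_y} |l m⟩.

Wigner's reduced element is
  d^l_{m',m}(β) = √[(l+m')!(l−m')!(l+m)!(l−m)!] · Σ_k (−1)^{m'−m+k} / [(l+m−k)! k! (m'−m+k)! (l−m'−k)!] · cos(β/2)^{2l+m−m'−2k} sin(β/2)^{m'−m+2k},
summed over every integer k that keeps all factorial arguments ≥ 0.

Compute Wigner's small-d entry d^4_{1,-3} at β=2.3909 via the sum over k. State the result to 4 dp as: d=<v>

d^4_{1,-3}(β=2.3909) via Wigner's sum:
c=cos(2.3909/2)=0.366595, s=sin(2.3909/2)=0.930381; N=√[120·6·1·5040]=1904.940944
k∈{0,1} keeps every argument non-negative
  k=0: (−1)^4·1904.9409/(144)·0.3666^4·0.9304^4 = +0.179022
  k=1: (−1)^5·1904.9409/(240)·0.3666^2·0.9304^6 = -0.691842
d^4_{1,-3}(2.3909) = +0.179022 -0.691842 = -0.512820

d=-0.5128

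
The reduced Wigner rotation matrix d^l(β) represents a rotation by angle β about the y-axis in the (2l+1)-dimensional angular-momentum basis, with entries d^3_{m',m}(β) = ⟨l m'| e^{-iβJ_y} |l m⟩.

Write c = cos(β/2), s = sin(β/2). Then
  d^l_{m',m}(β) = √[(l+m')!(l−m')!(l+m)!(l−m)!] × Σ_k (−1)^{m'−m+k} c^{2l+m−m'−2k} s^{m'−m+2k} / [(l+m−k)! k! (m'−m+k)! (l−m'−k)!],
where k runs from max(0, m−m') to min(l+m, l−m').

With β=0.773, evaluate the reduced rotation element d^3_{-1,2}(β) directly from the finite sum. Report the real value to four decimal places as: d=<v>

d=0.2469

d^3_{-1,2}(β=0.773) via Wigner's sum:
With c≡cos(β/2)=0.926234 and s≡sin(β/2)=0.376949, N=[2·24·120·1]^{1/2}=75.894664
The bounds max(0,m−m')=3 and min(l+m,l−m')=4 give 2 terms
  k=3: (−1)^0·75.8947/(12)·0.9262^3·0.3769^3 = +0.269178
  k=4: (−1)^1·75.8947/(24)·0.9262^1·0.3769^5 = -0.022291
d^3_{-1,2}(0.773) = +0.269178 -0.022291 = +0.246887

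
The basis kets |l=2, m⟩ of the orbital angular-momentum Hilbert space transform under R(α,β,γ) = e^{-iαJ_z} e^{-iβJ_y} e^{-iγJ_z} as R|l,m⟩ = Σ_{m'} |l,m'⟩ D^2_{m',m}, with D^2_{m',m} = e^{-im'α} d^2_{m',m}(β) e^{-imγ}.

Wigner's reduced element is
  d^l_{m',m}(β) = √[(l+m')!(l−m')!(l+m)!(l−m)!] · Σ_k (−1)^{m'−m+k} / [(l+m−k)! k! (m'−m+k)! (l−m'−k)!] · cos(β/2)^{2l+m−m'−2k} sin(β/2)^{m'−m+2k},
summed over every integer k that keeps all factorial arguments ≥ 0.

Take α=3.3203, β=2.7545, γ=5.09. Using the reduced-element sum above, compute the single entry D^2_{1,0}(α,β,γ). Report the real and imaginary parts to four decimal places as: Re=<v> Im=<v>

Split into d^2_{1,0}(β=2.7545) × two z-phases.
Half-angle: c=0.192340, s=0.981328. N=√(6·1·2·2)=4.898979
k∈{0,1} keeps every argument non-negative
  k=0: (−1)^1·4.8990/(2)·0.1923^3·0.9813^1 = -0.017104
  k=1: (−1)^2·4.8990/(2)·0.1923^1·0.9813^3 = +0.445234
d^2_{1,0}(2.7545) = -0.017104 +0.445234 = +0.428130
Phases: e^{-i·(1)·3.3203}=-0.984074+0.177758i, e^{-i·(0)·5.09}=+1.000000+0.000000i ⇒ D=-0.421312+0.076103i

Re=-0.4213 Im=0.0761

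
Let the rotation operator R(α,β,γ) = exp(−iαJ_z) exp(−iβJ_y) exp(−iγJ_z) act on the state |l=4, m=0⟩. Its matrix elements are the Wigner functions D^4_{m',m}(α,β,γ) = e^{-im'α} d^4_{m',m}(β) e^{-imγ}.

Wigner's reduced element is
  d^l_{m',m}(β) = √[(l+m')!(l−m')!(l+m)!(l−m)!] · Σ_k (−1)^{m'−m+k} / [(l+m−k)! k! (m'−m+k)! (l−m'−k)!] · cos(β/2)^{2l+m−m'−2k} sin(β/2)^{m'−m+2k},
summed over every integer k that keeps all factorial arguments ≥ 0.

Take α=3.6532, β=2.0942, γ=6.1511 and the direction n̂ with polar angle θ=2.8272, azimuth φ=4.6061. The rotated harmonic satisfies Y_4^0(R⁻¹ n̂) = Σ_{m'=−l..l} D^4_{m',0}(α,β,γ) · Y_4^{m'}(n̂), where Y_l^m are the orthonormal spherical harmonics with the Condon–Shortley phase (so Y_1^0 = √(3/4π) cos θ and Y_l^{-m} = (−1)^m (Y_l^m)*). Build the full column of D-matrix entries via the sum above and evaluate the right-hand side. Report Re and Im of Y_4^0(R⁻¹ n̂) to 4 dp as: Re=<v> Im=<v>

Need the full column D^4_{m',0} for m'=−4..4 at α=3.6532, β=2.0942, γ=6.1511.
cos(β/2)=0.500084, sin(β/2)=0.865977
d^4_{-4,0}: single k=4 term ⇒ +0.294271;  D = -0.134747+0.261608i
d^4_{-3,0}: k∈[3..4] ⇒ +0.240325 -0.720651 = -0.480326;  D = +0.017276+0.480015i
d^4_{-2,0}: k∈[2..4] ⇒ +0.111274 -0.889791 +1.000564 = +0.222047;  D = +0.115603+0.189581i
d^4_{-1,0}: k∈[1..4] ⇒ +0.030292 -0.545006 +1.634283 -0.816773 = +0.302795;  D = -0.264025-0.148242i
d^4_{0,0}: k∈[0..4] ⇒ +0.003912 -0.187669 +1.266195 -1.687500 +0.316264 = -0.288798;  D = -0.288798+0.000000i
d^4_{1,0}: k∈[0..3] ⇒ -0.030292 +0.545006 -1.634283 +0.816773 = -0.302795;  D = +0.264025-0.148242i
d^4_{2,0}: k∈[0..2] ⇒ +0.111274 -0.889791 +1.000564 = +0.222047;  D = +0.115603-0.189581i
d^4_{3,0}: k∈[0..1] ⇒ -0.240325 +0.720651 = +0.480326;  D = -0.017276+0.480015i
d^4_{4,0}: single k=0 term ⇒ +0.294271;  D = -0.134747-0.261608i
Y_4^{m'}(θ=2.8272,φ=4.6061) and Σ D·Y over m':
  (-0.1347+0.2616i)·(+0.0037+0.0017i)  (+0.0173+0.4800i)·(-0.0110+0.0334i)  (+0.1156+0.1896i)·(-0.1667-0.0360i)  (-0.2640-0.1482i)·(+0.0492-0.4608i)  (-0.2888+0.0000i)·(+0.4755+0.0000i)  (+0.2640-0.1482i)·(-0.0492-0.4608i)  (+0.1156-0.1896i)·(-0.1667+0.0360i)  (-0.0173+0.4800i)·(+0.0110+0.0334i)  (-0.1347-0.2616i)·(+0.0037-0.0017i)
Y_4^0(R⁻¹ n̂) = -0.359125+0.000000i

Re=-0.3591 Im=0.0000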